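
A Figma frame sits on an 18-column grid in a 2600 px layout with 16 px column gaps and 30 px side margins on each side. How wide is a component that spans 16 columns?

Subtract both margins: 2600 − 2·30 = 2540 px.
Subtracting 17 column gaps of 16 leaves 2268 for 18 columns, so c = 126 px.
16 columns plus 15 column gaps: 2016 + 240 = 2256 px.

2256 px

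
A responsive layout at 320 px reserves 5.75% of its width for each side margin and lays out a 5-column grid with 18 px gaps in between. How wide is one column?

42.24 px

Margins: 5.75% × 320 = 18.4 px each, so content = 320 − 36.8 = 283.2 px.
5c + 4·18 = 283.2 → 5c = 211.2 → c = 42.24 px.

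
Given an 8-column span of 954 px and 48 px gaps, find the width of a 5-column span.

Subtracting 7 gaps of 48 leaves 618 for 8 columns, so c = 77.25 px.
5-column span = 5·77.25 + 4·48 = 578.25 px.

578.25 px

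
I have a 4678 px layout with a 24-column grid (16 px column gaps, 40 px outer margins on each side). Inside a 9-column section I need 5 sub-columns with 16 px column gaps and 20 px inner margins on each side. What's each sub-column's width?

Subtract both margins: 4678 − 2·40 = 4598 px.
24c + 23·16 = 4598 → 24c = 4230 → c = 176.25 px.
9 columns plus 8 column gaps: 1586.25 + 128 = 1714.25 px.
Inner content = 1714.25 − 2·20 = 1674.25 px.
1674.25 − 4·16 = 1610.25; ÷5 gives d = 322.05 px.

322.05 px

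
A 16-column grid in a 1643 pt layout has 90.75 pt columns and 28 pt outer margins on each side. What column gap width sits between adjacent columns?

9 pt

Inside the margins: 1643 − 56 = 1587 pt.
Columns use 1452 pt, leaving 135 pt across 15 column gaps = 9 pt each.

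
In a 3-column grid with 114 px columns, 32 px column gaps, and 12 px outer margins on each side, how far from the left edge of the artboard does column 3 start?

Column 3 starts at margin + 2·(column + gutter) = 12 + 2·146 = 304 px.

304 px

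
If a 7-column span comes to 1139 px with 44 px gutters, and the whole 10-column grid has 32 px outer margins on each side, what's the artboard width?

1710 px

Subtracting 6 gutters of 44 leaves 875 for 7 columns, so c = 125 px.
Total width: 2·32 + 10·125 + 9·44 = 1710 px.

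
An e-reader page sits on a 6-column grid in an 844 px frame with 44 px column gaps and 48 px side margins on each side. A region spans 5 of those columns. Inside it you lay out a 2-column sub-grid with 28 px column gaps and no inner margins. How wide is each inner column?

294 px

Take off 96 px of margins, leaving 748 px.
748 − 5·44 = 528; ÷6 gives c = 88 px.
5-column span = 5·88 + 4·44 = 616 px.
2 columns + 1 column gap: 2d + 1·28 = 616.
2d = 616 − 28 = 588, so d = 294 px.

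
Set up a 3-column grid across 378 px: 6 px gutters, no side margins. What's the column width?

378 − 2·6 = 366; ÷3 gives c = 122 px.

122 px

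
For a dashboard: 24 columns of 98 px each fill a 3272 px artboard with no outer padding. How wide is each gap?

24·98 + 23g = 3272 → 23g = 920 → g = 40 px.

40 px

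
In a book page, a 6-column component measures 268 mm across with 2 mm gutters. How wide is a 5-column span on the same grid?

223 mm

6 columns + 5 gutters: 6c + 5·2 = 268.
6c = 268 − 10 = 258, so c = 43 mm.
Span of 5: 5·43 + 4·2 = 215 + 8 = 223 mm.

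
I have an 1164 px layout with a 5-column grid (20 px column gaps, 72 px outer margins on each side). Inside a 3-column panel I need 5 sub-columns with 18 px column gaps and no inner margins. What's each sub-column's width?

106.4 px

Outer content = 1164 − 2·72 = 1020 px.
5 columns + 4 column gaps: 5c + 4·20 = 1020.
5c = 1020 − 80 = 940, so c = 188 px.
Span of 3: 3·188 + 2·20 = 564 + 40 = 604 px.
604 − 4·18 = 532; ÷5 gives d = 106.4 px.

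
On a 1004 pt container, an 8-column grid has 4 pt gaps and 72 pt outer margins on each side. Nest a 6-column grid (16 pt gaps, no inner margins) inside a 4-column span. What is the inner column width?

Inside the margins: 1004 − 144 = 860 pt.
8c + 7·4 = 860 → 8c = 832 → c = 104 pt.
4-column span = 4·104 + 3·4 = 428 pt.
428 − 5·16 = 348; ÷6 gives d = 58 pt.

58 pt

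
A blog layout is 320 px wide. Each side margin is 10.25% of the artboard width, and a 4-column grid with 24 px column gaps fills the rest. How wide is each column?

45.6 px

Margins: 10.25% × 320 = 32.8 px each, so content = 320 − 65.6 = 254.4 px.
4c + 3·24 = 254.4 → 4c = 182.4 → c = 45.6 px.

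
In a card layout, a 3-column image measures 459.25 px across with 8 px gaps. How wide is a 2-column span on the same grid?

Subtracting 2 gaps of 8 leaves 443.25 for 3 columns, so c = 147.75 px.
2 columns plus 1 gap: 295.5 + 8 = 303.5 px.

303.5 px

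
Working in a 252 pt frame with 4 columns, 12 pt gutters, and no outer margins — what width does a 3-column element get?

Subtracting 3 gutters of 12 leaves 216 for 4 columns, so c = 54 pt.
3-column span = 3·54 + 2·12 = 186 pt.

186 pt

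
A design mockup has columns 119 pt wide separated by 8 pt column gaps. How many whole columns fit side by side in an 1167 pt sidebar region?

Each extra column adds 119 + 8 = 127 pt.
(1167 + 8) / 127 = 9.25, so 9 columns fit.

9 columns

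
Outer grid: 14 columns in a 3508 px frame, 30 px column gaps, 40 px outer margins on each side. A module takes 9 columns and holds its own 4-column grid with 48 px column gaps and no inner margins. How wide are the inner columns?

512.25 px

Inside the margins: 3508 − 80 = 3428 px.
3428 − 13·30 = 3038; ÷14 gives c = 217 px.
9-column span = 9·217 + 8·30 = 2193 px.
2193 − 3·48 = 2049; ÷4 gives d = 512.25 px.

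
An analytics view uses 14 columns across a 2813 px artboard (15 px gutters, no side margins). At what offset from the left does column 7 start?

1212 px

14c + 13·15 = 2813 → 14c = 2618 → c = 187 px.
No margin, so column 7 starts at 6·(column + gutter) = 6·202 = 1212 px.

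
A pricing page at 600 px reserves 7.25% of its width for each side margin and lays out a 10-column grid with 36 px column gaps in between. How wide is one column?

Each margin = 7.25% of 600 = 43.5 px; content = 600 − 2·43.5 = 513 px.
10 columns + 9 column gaps: 10c + 9·36 = 513.
10c = 513 − 324 = 189, so c = 18.9 px.

18.9 px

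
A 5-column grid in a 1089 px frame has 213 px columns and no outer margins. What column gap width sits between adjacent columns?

6 px

5 columns take 5·213 = 1065 px; remaining 24 splits into 4 column gaps.
g = 24 / 4 = 6 px.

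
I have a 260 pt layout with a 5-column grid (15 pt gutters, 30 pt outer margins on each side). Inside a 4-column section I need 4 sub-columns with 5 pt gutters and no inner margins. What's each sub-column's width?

Take off 60 pt of margins, leaving 200 pt.
5 columns + 4 gutters: 5c + 4·15 = 200.
5c = 200 − 60 = 140, so c = 28 pt.
4-column span = 4·28 + 3·15 = 157 pt.
4d + 3·5 = 157 → 4d = 142 → d = 35.5 pt.

35.5 pt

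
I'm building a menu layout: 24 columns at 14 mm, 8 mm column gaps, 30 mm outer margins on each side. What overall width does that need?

580 mm

Canvas = 2·30 + 24·14 + 23·8 = 60 + 336 + 184 = 580 mm.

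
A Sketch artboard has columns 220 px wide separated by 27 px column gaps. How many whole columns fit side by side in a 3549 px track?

k columns need k·220 + (k−1)·27 = k·247 − 27.
k·247 − 27 ≤ 3549 → k ≤ 3576 / 247 ≈ 14.48, so k = 14.

14 columns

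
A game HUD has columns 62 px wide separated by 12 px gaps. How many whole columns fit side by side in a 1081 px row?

14 columns: 14·62 + 13·12 = 1024 px ≤ 1081.
15 columns: 1098 px > 1081. So 14.

14 columns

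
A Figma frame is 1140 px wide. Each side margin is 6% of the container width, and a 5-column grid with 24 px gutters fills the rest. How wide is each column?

181.44 px

Each margin = 6% of 1140 = 68.4 px; content = 1140 − 2·68.4 = 1003.2 px.
1003.2 − 4·24 = 907.2; ÷5 gives c = 181.44 px.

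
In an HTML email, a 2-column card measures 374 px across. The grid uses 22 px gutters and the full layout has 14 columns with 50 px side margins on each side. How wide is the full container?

2850 px

374 − 1·22 = 352; ÷2 gives c = 176 px.
Adding margins, columns and gutters: 100 + 2464 + 286 = 2850 px.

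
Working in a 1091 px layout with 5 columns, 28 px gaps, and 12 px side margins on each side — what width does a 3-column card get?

Inside the margins: 1091 − 24 = 1067 px.
5c + 4·28 = 1067 → 5c = 955 → c = 191 px.
3-column span = 3·191 + 2·28 = 629 px.

629 px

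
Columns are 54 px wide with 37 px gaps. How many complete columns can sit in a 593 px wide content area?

Each extra column adds 54 + 37 = 91 px.
(593 + 37) / 91 = 6.92, so 6 columns fit.

6 columns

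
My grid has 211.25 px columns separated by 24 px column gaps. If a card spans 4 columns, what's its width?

917 px

4 columns plus 3 column gaps: 845 + 72 = 917 px.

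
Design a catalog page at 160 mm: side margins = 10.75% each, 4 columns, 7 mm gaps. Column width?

Each margin = 10.75% of 160 = 17.2 mm; content = 160 − 2·17.2 = 125.6 mm.
4 columns + 3 gaps: 4c + 3·7 = 125.6.
4c = 125.6 − 21 = 104.6, so c = 26.15 mm.

26.15 mm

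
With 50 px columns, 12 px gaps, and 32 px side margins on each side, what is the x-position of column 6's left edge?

Each column+gutter stride is 62 px; 5 of them past the 32 px margin is 32 + 310 = 342 px.

342 px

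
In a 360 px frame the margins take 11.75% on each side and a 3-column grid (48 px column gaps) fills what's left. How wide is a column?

59.8 px

Margins: 11.75% × 360 = 42.3 px each, so content = 360 − 84.6 = 275.4 px.
3c + 2·48 = 275.4 → 3c = 179.4 → c = 59.8 px.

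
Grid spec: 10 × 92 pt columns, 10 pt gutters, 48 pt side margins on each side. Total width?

1106 pt

Layout = 2·48 + 10·92 + 9·10 = 96 + 920 + 90 = 1106 pt.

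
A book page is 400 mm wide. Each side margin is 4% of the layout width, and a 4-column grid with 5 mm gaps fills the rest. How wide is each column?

Each margin = 4% of 400 = 16 mm; content = 400 − 2·16 = 368 mm.
Subtracting 3 gaps of 5 leaves 353 for 4 columns, so c = 88.25 mm.

88.25 mm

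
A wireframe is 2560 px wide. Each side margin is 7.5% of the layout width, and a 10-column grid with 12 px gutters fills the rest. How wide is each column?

206.8 px

Each margin = 7.5% of 2560 = 192 px; content = 2560 − 2·192 = 2176 px.
Subtracting 9 gutters of 12 leaves 2068 for 10 columns, so c = 206.8 px.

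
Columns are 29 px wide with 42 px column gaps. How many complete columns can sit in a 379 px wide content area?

k columns need k·29 + (k−1)·42 = k·71 − 42.
k·71 − 42 ≤ 379 → k ≤ 421 / 71 ≈ 5.93, so k = 5.

5 columns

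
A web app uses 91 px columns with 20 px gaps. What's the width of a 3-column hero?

313 px

Span of 3: 3·91 + 2·20 = 273 + 40 = 313 px.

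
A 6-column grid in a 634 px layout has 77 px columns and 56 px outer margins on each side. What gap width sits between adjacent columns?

Inside the margins: 634 − 112 = 522 px.
6 columns take 6·77 = 462 px; remaining 60 splits into 5 gaps.
g = 60 / 5 = 12 px.

12 px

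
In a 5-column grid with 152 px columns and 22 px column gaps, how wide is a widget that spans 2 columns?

2-column span = 2·152 + 1·22 = 326 px.

326 px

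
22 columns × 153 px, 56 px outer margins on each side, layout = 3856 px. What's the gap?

18 px

Content width = 3856 − 2·56 = 3744 px.
22 columns take 22·153 = 3366 px; remaining 378 splits into 21 gaps.
g = 378 / 21 = 18 px.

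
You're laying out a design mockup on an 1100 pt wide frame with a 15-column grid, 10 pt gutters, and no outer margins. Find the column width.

64 pt

15 columns + 14 gutters: 15c + 14·10 = 1100.
15c = 1100 − 140 = 960, so c = 64 pt.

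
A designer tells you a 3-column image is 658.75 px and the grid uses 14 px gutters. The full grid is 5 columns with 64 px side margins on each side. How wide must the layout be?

1235.25 px

3 columns + 2 gutters: 3c + 2·14 = 658.75.
3c = 658.75 − 28 = 630.75, so c = 210.25 px.
Total width: 2·64 + 5·210.25 + 4·14 = 1235.25 px.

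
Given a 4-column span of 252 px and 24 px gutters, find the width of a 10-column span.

Subtracting 3 gutters of 24 leaves 180 for 4 columns, so c = 45 px.
10-column span = 10·45 + 9·24 = 666 px.

666 px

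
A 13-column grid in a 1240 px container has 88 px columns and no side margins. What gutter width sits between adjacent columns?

8 px

Columns use 1144 px, leaving 96 px across 12 gutters = 8 px each.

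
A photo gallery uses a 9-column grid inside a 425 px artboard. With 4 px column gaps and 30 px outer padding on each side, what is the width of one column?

37 px

Subtract both margins: 425 − 2·30 = 365 px.
9c + 8·4 = 365 → 9c = 333 → c = 37 px.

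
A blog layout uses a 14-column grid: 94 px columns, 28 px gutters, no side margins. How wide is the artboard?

1680 px

Artboard = 14·94 + 13·28 = 1316 + 364 = 1680 px.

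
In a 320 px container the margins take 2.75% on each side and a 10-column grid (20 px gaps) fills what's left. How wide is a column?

320 × (1 − 2·2.75%) = 320 × 94.5% = 302.4 px for the columns.
Subtracting 9 gaps of 20 leaves 122.4 for 10 columns, so c = 12.24 px.

12.24 px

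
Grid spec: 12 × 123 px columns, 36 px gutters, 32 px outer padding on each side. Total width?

1936 px

Total width: 2·32 + 12·123 + 11·36 = 1936 px.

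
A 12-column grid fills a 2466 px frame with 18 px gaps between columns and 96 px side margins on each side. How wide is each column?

Inside the margins: 2466 − 192 = 2274 px.
12 columns + 11 gaps: 12c + 11·18 = 2274.
12c = 2274 − 198 = 2076, so c = 173 px.

173 px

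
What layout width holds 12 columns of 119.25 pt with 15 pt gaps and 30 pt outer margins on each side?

1656 pt

Layout = 2·30 + 12·119.25 + 11·15 = 60 + 1431 + 165 = 1656 pt.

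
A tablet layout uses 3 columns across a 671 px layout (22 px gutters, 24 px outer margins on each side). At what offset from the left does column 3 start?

454 px

Take off 48 px of margins, leaving 623 px.
3 columns + 2 gutters: 3c + 2·22 = 623.
3c = 623 − 44 = 579, so c = 193 px.
Column 3 starts at margin + 2·(column + gutter) = 24 + 2·215 = 454 px.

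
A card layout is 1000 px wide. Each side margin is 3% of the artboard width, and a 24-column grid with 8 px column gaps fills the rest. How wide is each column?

1000 × (1 − 2·3%) = 1000 × 94% = 940 px for the columns.
24 columns + 23 column gaps: 24c + 23·8 = 940.
24c = 940 − 184 = 756, so c = 31.5 px.

31.5 px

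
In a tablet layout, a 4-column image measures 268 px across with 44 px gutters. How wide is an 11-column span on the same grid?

4 columns + 3 gutters: 4c + 3·44 = 268.
4c = 268 − 132 = 136, so c = 34 px.
Span of 11: 11·34 + 10·44 = 374 + 440 = 814 px.

814 px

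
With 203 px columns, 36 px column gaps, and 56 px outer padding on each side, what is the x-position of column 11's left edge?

2446 px

Column 11 starts at margin + 10·(column + gutter) = 56 + 10·239 = 2446 px.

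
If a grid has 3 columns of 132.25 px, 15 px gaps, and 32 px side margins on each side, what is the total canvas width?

Total width: 2·32 + 3·132.25 + 2·15 = 490.75 px.

490.75 px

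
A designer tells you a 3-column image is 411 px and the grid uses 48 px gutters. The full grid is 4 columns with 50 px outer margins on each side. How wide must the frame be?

664 px

Subtracting 2 gutters of 48 leaves 315 for 3 columns, so c = 105 px.
Total width: 2·50 + 4·105 + 3·48 = 664 px.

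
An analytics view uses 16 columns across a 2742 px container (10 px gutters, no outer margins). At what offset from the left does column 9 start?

1376 px

16 columns + 15 gutters: 16c + 15·10 = 2742.
16c = 2742 − 150 = 2592, so c = 162 px.
Each column+gutter stride is 172 px; with no margin, 8 of them is 1376 px.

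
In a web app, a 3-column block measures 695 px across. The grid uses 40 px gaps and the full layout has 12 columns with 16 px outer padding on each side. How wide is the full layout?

2932 px

3 columns + 2 gaps: 3c + 2·40 = 695.
3c = 695 − 80 = 615, so c = 205 px.
Adding margins, columns and gutters: 32 + 2460 + 440 = 2932 px.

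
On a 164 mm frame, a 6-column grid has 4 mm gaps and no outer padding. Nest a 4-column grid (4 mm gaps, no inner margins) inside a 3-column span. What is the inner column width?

17 mm

164 − 5·4 = 144; ÷6 gives c = 24 mm.
3-column span = 3·24 + 2·4 = 80 mm.
4d + 3·4 = 80 → 4d = 68 → d = 17 mm.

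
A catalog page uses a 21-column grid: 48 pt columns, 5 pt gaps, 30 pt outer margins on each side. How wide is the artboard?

Artboard = 2·30 + 21·48 + 20·5 = 60 + 1008 + 100 = 1168 pt.

1168 pt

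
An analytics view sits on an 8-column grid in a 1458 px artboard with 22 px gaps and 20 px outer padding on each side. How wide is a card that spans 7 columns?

Take off 40 px of margins, leaving 1418 px.
1418 − 7·22 = 1264; ÷8 gives c = 158 px.
Span of 7: 7·158 + 6·22 = 1106 + 132 = 1238 px.

1238 px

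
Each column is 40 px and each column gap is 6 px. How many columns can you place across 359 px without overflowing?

7 columns: 7·40 + 6·6 = 316 px ≤ 359.
8 columns: 362 px > 359. So 7.

7 columns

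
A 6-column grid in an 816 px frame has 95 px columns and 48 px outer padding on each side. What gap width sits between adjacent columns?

30 px

Inside the margins: 816 − 96 = 720 px.
6·95 + 5g = 720 → 5g = 150 → g = 30 px.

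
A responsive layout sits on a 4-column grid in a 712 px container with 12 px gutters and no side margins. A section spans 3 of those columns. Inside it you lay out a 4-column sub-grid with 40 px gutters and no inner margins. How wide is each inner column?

102.75 px

Subtracting 3 gutters of 12 leaves 676 for 4 columns, so c = 169 px.
Span of 3: 3·169 + 2·12 = 507 + 24 = 531 px.
4d + 3·40 = 531 → 4d = 411 → d = 102.75 px.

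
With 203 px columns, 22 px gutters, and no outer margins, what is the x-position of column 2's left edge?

Each column+gutter stride is 225 px; with no margin, 1 of them is 225 px.

225 px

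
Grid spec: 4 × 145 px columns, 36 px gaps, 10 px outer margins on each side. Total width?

Adding margins, columns and gutters: 20 + 580 + 108 = 708 px.

708 px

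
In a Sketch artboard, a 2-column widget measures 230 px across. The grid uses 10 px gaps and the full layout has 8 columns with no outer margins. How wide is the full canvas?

Subtracting 1 gap of 10 leaves 220 for 2 columns, so c = 110 px.
Total width: 8·110 + 7·10 = 950 px.

950 px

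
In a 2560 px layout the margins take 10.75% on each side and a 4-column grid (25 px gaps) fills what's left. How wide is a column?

Each margin = 10.75% of 2560 = 275.2 px; content = 2560 − 2·275.2 = 2009.6 px.
4 columns + 3 gaps: 4c + 3·25 = 2009.6.
4c = 2009.6 − 75 = 1934.6, so c = 483.65 px.

483.65 px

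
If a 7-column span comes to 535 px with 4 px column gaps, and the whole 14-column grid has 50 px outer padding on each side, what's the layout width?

Subtracting 6 column gaps of 4 leaves 511 for 7 columns, so c = 73 px.
Total width: 2·50 + 14·73 + 13·4 = 1174 px.

1174 px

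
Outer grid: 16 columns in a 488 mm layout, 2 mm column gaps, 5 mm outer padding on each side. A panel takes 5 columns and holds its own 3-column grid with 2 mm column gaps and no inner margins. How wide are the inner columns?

Outer content = 488 − 2·5 = 478 mm.
16c + 15·2 = 478 → 16c = 448 → c = 28 mm.
5 columns plus 4 column gaps: 140 + 8 = 148 mm.
148 − 2·2 = 144; ÷3 gives d = 48 mm.

48 mm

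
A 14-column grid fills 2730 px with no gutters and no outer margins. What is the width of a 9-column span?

With no gutters, each column is 2730/14 = 195 px.
With no gutters, 9 columns span 9·195 = 1755 px.

1755 px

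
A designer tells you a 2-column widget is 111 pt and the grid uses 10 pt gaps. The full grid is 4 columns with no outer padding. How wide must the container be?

232 pt

2 columns + 1 gap: 2c + 1·10 = 111.
2c = 111 − 10 = 101, so c = 50.5 pt.
Container = 4·50.5 + 3·10 = 202 + 30 = 232 pt.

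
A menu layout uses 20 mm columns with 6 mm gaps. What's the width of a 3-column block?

72 mm

3-column span = 3·20 + 2·6 = 72 mm.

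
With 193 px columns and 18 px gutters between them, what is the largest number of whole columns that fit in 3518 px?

16 columns: 16·193 + 15·18 = 3358 px ≤ 3518.
17 columns: 3569 px > 3518. So 16.

16 columns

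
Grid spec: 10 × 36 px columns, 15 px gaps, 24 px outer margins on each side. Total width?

Total width: 2·24 + 10·36 + 9·15 = 543 px.

543 px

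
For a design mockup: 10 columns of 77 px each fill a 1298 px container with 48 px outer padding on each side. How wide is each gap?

48 px

Content width = 1298 − 2·48 = 1202 px.
10 columns take 10·77 = 770 px; remaining 432 splits into 9 gaps.
g = 432 / 9 = 48 px.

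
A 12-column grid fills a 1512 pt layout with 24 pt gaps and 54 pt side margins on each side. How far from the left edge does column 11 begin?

Take off 108 pt of margins, leaving 1404 pt.
12 columns + 11 gaps: 12c + 11·24 = 1404.
12c = 1404 − 264 = 1140, so c = 95 pt.
Column 11 starts at margin + 10·(column + gutter) = 54 + 10·119 = 1244 pt.

1244 pt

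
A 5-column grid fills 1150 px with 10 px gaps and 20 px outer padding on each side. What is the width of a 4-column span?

886 px

Subtract both margins: 1150 − 2·20 = 1110 px.
5c + 4·10 = 1110 → 5c = 1070 → c = 214 px.
4-column span = 4·214 + 3·10 = 886 px.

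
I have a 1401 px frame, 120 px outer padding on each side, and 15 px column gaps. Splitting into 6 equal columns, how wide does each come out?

181 px

Subtract both margins: 1401 − 2·120 = 1161 px.
Subtracting 5 column gaps of 15 leaves 1086 for 6 columns, so c = 181 px.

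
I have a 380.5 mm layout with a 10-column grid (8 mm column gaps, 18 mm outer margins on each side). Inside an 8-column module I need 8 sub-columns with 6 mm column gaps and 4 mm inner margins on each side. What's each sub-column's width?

28 mm

Inside the margins: 380.5 − 36 = 344.5 mm.
10c + 9·8 = 344.5 → 10c = 272.5 → c = 27.25 mm.
8 columns plus 7 column gaps: 218 + 56 = 274 mm.
Inner content = 274 − 2·4 = 266 mm.
Subtracting 7 column gaps of 6 leaves 224 for 8 columns, so d = 28 mm.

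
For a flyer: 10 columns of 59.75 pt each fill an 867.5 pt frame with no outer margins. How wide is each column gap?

10 columns take 10·59.75 = 597.5 pt; remaining 270 splits into 9 column gaps.
g = 270 / 9 = 30 pt.

30 pt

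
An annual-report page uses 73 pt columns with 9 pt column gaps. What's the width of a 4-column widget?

4-column span = 4·73 + 3·9 = 319 pt.

319 pt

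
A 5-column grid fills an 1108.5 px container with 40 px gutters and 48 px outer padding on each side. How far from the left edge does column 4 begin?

679.5 px

Content = 1108.5 − 2·48 = 1012.5 px.
5 columns + 4 gutters: 5c + 4·40 = 1012.5.
5c = 1012.5 − 160 = 852.5, so c = 170.5 px.
Before column 4: the margin + 3 columns + 3 gutters.
Offset = 48 + 3·(170.5 + 40) = 48 + 631.5 = 679.5 px.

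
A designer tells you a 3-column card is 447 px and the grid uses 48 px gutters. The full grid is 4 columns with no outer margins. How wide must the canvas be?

612 px

3 columns + 2 gutters: 3c + 2·48 = 447.
3c = 447 − 96 = 351, so c = 117 px.
Total width: 4·117 + 3·48 = 612 px.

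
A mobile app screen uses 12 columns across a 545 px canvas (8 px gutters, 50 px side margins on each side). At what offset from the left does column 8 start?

Subtract both margins: 545 − 2·50 = 445 px.
Subtracting 11 gutters of 8 leaves 357 for 12 columns, so c = 29.75 px.
Column 8 starts at margin + 7·(column + gutter) = 50 + 7·37.75 = 314.25 px.

314.25 px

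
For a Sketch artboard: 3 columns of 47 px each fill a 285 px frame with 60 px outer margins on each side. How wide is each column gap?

12 px

Subtract both margins: 285 − 2·60 = 165 px.
3·47 + 2g = 165 → 2g = 24 → g = 12 px.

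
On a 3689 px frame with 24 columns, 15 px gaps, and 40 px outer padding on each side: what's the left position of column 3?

342 px

Take off 80 px of margins, leaving 3609 px.
24 columns + 23 gaps: 24c + 23·15 = 3609.
24c = 3609 − 345 = 3264, so c = 136 px.
Each column+gutter stride is 151 px; 2 of them past the 40 px margin is 40 + 302 = 342 px.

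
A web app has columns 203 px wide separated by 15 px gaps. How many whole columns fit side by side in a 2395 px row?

11 columns

11 columns: 11·203 + 10·15 = 2383 px ≤ 2395.
12 columns: 2601 px > 2395. So 11.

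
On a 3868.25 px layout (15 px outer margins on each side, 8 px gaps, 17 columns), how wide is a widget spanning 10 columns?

2254.5 px

Subtract both margins: 3868.25 − 2·15 = 3838.25 px.
17c + 16·8 = 3838.25 → 17c = 3710.25 → c = 218.25 px.
Span of 10: 10·218.25 + 9·8 = 2182.5 + 72 = 2254.5 px.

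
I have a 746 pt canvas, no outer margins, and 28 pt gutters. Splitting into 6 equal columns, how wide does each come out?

6 columns + 5 gutters: 6c + 5·28 = 746.
6c = 746 − 140 = 606, so c = 101 pt.

101 pt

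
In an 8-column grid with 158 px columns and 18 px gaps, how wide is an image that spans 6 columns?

Span of 6: 6·158 + 5·18 = 948 + 90 = 1038 px.

1038 px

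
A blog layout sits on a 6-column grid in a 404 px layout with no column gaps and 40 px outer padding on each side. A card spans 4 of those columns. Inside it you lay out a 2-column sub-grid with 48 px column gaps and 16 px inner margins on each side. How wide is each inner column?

68 px

Outer content = 404 − 2·40 = 324 px.
With no column gaps, each column is 324/6 = 54 px.
4-column span = 4·54 = 216 px.
Inner content = 216 − 2·16 = 184 px.
2 columns + 1 column gap: 2d + 1·48 = 184.
2d = 184 − 48 = 136, so d = 68 px.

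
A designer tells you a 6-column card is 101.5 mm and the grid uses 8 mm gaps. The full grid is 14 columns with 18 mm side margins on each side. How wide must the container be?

283.5 mm

101.5 − 5·8 = 61.5; ÷6 gives c = 10.25 mm.
Container = 2·18 + 14·10.25 + 13·8 = 36 + 143.5 + 104 = 283.5 mm.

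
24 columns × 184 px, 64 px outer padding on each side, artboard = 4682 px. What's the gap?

6 px

Inside the margins: 4682 − 128 = 4554 px.
24 columns take 24·184 = 4416 px; remaining 138 splits into 23 gaps.
g = 138 / 23 = 6 px.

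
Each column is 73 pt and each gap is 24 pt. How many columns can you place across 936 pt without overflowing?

Each extra column adds 73 + 24 = 97 pt.
(936 + 24) / 97 = 9.90, so 9 columns fit.

9 columns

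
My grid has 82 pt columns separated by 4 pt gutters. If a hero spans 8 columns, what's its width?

8-column span = 8·82 + 7·4 = 684 pt.

684 pt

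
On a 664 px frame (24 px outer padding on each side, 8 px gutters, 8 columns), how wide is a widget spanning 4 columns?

Take off 48 px of margins, leaving 616 px.
8c + 7·8 = 616 → 8c = 560 → c = 70 px.
4 columns plus 3 gutters: 280 + 24 = 304 px.

304 px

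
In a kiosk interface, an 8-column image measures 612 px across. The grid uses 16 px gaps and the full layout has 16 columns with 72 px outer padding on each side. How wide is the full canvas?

1384 px

612 − 7·16 = 500; ÷8 gives c = 62.5 px.
Adding margins, columns and gutters: 144 + 1000 + 240 = 1384 px.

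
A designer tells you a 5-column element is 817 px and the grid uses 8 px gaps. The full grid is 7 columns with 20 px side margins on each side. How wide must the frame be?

1187 px

817 − 4·8 = 785; ÷5 gives c = 157 px.
Adding margins, columns and gutters: 40 + 1099 + 48 = 1187 px.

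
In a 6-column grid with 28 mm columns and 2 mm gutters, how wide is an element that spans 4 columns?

4 columns plus 3 gutters: 112 + 6 = 118 mm.

118 mm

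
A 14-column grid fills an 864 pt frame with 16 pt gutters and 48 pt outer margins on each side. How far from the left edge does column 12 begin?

664 pt

Take off 96 pt of margins, leaving 768 pt.
Subtracting 13 gutters of 16 leaves 560 for 14 columns, so c = 40 pt.
Each column+gutter stride is 56 pt; 11 of them past the 48 pt margin is 48 + 616 = 664 pt.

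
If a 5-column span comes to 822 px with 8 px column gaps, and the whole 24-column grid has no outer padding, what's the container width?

822 − 4·8 = 790; ÷5 gives c = 158 px.
Total width: 24·158 + 23·8 = 3976 px.

3976 px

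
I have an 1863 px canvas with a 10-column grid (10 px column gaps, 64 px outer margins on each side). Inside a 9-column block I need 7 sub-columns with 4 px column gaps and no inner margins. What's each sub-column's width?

Outer content = 1863 − 2·64 = 1735 px.
1735 − 9·10 = 1645; ÷10 gives c = 164.5 px.
Span of 9: 9·164.5 + 8·10 = 1480.5 + 80 = 1560.5 px.
7 columns + 6 column gaps: 7d + 6·4 = 1560.5.
7d = 1560.5 − 24 = 1536.5, so d = 219.5 px.

219.5 px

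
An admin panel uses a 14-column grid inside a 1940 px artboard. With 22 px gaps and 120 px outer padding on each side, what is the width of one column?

101 px

Subtract both margins: 1940 − 2·120 = 1700 px.
14c + 13·22 = 1700 → 14c = 1414 → c = 101 px.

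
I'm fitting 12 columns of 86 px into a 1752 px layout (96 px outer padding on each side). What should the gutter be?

48 px

Content width = 1752 − 2·96 = 1560 px.
12·86 + 11g = 1560 → 11g = 528 → g = 48 px.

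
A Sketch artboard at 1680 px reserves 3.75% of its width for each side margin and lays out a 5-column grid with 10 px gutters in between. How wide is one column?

302.8 px

1680 × (1 − 2·3.75%) = 1680 × 92.5% = 1554 px for the columns.
5 columns + 4 gutters: 5c + 4·10 = 1554.
5c = 1554 − 40 = 1514, so c = 302.8 px.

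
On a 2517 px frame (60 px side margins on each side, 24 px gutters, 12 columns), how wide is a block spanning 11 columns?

2195.25 px

Subtract both margins: 2517 − 2·60 = 2397 px.
12c + 11·24 = 2397 → 12c = 2133 → c = 177.75 px.
11-column span = 11·177.75 + 10·24 = 2195.25 px.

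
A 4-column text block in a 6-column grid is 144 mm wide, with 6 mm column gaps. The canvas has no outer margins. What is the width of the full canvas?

144 − 3·6 = 126; ÷4 gives c = 31.5 mm.
Total width: 6·31.5 + 5·6 = 219 mm.

219 mm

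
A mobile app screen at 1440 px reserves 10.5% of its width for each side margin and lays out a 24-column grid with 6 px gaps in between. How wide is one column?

41.65 px

Each margin = 10.5% of 1440 = 151.2 px; content = 1440 − 2·151.2 = 1137.6 px.
24 columns + 23 gaps: 24c + 23·6 = 1137.6.
24c = 1137.6 − 138 = 999.6, so c = 41.65 px.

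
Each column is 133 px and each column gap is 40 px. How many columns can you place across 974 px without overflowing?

5 columns: 5·133 + 4·40 = 825 px ≤ 974.
6 columns: 998 px > 974. So 5.

5 columns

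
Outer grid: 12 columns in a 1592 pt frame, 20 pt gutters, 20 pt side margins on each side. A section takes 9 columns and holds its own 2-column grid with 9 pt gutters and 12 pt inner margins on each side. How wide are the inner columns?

Inside the margins: 1592 − 40 = 1552 pt.
12 columns + 11 gutters: 12c + 11·20 = 1552.
12c = 1552 − 220 = 1332, so c = 111 pt.
9-column span = 9·111 + 8·20 = 1159 pt.
Inner content = 1159 − 2·12 = 1135 pt.
2 columns + 1 gutter: 2d + 1·9 = 1135.
2d = 1135 − 9 = 1126, so d = 563 pt.

563 pt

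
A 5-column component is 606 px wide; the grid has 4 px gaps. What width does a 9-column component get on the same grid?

5 columns + 4 gaps: 5c + 4·4 = 606.
5c = 606 − 16 = 590, so c = 118 px.
9 columns plus 8 gaps: 1062 + 32 = 1094 px.

1094 px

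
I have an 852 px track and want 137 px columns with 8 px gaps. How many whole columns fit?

k columns need k·137 + (k−1)·8 = k·145 − 8.
k·145 − 8 ≤ 852 → k ≤ 860 / 145 ≈ 5.93, so k = 5.

5 columns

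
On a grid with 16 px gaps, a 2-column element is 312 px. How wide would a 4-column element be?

312 − 1·16 = 296; ÷2 gives c = 148 px.
4-column span = 4·148 + 3·16 = 640 px.

640 px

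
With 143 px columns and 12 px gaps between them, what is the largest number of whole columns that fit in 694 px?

4 columns

4 columns: 4·143 + 3·12 = 608 px ≤ 694.
5 columns: 763 px > 694. So 4.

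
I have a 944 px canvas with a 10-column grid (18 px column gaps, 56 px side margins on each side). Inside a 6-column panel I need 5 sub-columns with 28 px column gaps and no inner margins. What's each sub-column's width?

76 px

Subtract both margins: 944 − 2·56 = 832 px.
10 columns + 9 column gaps: 10c + 9·18 = 832.
10c = 832 − 162 = 670, so c = 67 px.
6-column span = 6·67 + 5·18 = 492 px.
5d + 4·28 = 492 → 5d = 380 → d = 76 px.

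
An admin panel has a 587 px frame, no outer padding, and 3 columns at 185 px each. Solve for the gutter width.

16 px

3 columns take 3·185 = 555 px; remaining 32 splits into 2 gutters.
g = 32 / 2 = 16 px.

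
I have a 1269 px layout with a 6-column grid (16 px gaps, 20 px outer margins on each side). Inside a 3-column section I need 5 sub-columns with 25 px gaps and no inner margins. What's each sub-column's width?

Inside the margins: 1269 − 40 = 1229 px.
1229 − 5·16 = 1149; ÷6 gives c = 191.5 px.
3 columns plus 2 gaps: 574.5 + 32 = 606.5 px.
5d + 4·25 = 606.5 → 5d = 506.5 → d = 101.3 px.

101.3 px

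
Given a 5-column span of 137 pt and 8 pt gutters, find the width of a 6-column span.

166 pt

5c + 4·8 = 137 → 5c = 105 → c = 21 pt.
Span of 6: 6·21 + 5·8 = 126 + 40 = 166 pt.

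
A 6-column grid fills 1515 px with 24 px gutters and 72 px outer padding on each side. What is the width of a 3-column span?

673.5 px

Content width = 1515 − 2·72 = 1371 px.
Subtracting 5 gutters of 24 leaves 1251 for 6 columns, so c = 208.5 px.
3-column span = 3·208.5 + 2·24 = 673.5 px.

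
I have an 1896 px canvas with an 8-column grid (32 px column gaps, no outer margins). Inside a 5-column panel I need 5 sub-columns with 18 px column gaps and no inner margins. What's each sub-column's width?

220.2 px

1896 − 7·32 = 1672; ÷8 gives c = 209 px.
5 columns plus 4 column gaps: 1045 + 128 = 1173 px.
5 columns + 4 column gaps: 5d + 4·18 = 1173.
5d = 1173 − 72 = 1101, so d = 220.2 px.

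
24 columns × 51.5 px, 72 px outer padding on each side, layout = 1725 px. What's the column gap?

15 px

Take off 144 px of margins, leaving 1581 px.
24·51.5 + 23g = 1581 → 23g = 345 → g = 15 px.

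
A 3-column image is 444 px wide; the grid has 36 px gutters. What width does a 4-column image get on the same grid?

604 px

Subtracting 2 gutters of 36 leaves 372 for 3 columns, so c = 124 px.
4 columns plus 3 gutters: 496 + 108 = 604 px.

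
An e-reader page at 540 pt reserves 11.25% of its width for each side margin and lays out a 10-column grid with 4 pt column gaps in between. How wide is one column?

38.25 pt

540 × (1 − 2·11.25%) = 540 × 77.5% = 418.5 pt for the columns.
10c + 9·4 = 418.5 → 10c = 382.5 → c = 38.25 pt.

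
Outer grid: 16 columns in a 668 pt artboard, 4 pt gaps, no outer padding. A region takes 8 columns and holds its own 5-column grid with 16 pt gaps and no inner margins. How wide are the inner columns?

53.6 pt

16c + 15·4 = 668 → 16c = 608 → c = 38 pt.
Span of 8: 8·38 + 7·4 = 304 + 28 = 332 pt.
Subtracting 4 gaps of 16 leaves 268 for 5 columns, so d = 53.6 pt.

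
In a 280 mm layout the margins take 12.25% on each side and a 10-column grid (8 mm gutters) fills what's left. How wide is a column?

13.94 mm

Each margin = 12.25% of 280 = 34.3 mm; content = 280 − 2·34.3 = 211.4 mm.
Subtracting 9 gutters of 8 leaves 139.4 for 10 columns, so c = 13.94 mm.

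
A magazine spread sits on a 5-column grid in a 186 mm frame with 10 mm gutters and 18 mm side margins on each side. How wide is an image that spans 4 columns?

118 mm

Content width = 186 − 2·18 = 150 mm.
150 − 4·10 = 110; ÷5 gives c = 22 mm.
Span of 4: 4·22 + 3·10 = 88 + 30 = 118 mm.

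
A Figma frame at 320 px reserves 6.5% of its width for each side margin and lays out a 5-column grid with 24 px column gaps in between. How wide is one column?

Each margin = 6.5% of 320 = 20.8 px; content = 320 − 2·20.8 = 278.4 px.
Subtracting 4 column gaps of 24 leaves 182.4 for 5 columns, so c = 36.48 px.

36.48 px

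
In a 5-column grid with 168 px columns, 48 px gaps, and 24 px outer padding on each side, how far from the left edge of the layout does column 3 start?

Each column+gutter stride is 216 px; 2 of them past the 24 px margin is 24 + 432 = 456 px.

456 px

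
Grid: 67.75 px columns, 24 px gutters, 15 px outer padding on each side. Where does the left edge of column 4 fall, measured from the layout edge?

Before column 4: the margin + 3 columns + 3 gutters.
Offset = 15 + 3·(67.75 + 24) = 15 + 275.25 = 290.25 px.

290.25 px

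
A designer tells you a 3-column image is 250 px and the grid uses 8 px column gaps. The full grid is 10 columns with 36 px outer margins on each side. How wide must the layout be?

3c + 2·8 = 250 → 3c = 234 → c = 78 px.
Layout = 2·36 + 10·78 + 9·8 = 72 + 780 + 72 = 924 px.

924 px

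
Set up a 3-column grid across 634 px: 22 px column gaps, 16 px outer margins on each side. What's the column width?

186 px

Content width = 634 − 2·16 = 602 px.
Subtracting 2 column gaps of 22 leaves 558 for 3 columns, so c = 186 px.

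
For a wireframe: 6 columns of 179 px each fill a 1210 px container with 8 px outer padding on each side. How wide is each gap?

Subtract both margins: 1210 − 2·8 = 1194 px.
6·179 + 5g = 1194 → 5g = 120 → g = 24 px.

24 px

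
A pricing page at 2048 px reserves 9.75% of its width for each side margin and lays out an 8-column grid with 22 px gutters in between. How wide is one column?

186.83 px

2048 × (1 − 2·9.75%) = 2048 × 80.5% = 1648.64 px for the columns.
1648.64 − 7·22 = 1494.64; ÷8 gives c = 186.83 px.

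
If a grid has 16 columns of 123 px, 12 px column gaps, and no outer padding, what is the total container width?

2148 px

Summing: 1968 + 180 = 2148 px.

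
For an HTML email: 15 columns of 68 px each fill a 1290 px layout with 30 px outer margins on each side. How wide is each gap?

Inside the margins: 1290 − 60 = 1230 px.
15·68 + 14g = 1230 → 14g = 210 → g = 15 px.

15 px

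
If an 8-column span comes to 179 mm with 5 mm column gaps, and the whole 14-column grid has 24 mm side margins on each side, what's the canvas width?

365 mm

179 − 7·5 = 144; ÷8 gives c = 18 mm.
Adding margins, columns and gutters: 48 + 252 + 65 = 365 mm.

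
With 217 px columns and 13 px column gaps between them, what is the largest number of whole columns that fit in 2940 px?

12 columns: 12·217 + 11·13 = 2747 px ≤ 2940.
13 columns: 2977 px > 2940. So 12.

12 columns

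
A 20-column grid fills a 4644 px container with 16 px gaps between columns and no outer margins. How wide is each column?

20 columns + 19 gaps: 20c + 19·16 = 4644.
20c = 4644 − 304 = 4340, so c = 217 px.

217 px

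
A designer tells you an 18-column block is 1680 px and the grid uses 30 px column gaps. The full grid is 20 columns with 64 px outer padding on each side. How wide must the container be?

1998 px

Subtracting 17 column gaps of 30 leaves 1170 for 18 columns, so c = 65 px.
Total width: 2·64 + 20·65 + 19·30 = 1998 px.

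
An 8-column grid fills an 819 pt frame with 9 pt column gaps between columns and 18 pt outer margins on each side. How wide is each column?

90 pt

Subtract both margins: 819 − 2·18 = 783 pt.
Subtracting 7 column gaps of 9 leaves 720 for 8 columns, so c = 90 pt.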